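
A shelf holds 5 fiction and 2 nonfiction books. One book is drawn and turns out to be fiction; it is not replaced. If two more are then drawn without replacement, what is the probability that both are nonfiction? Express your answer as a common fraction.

After the first draw, 2 of the remaining 6 books are nonfiction.
P = 2/6 × 1/5 = 2/30 = 1/15.

1/15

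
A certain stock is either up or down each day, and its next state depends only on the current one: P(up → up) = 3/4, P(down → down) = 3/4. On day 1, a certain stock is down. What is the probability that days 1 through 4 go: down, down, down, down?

Day 1 is given. For each transition, use the conditional probability from the current state:
P(down | down) = 3/4; P(down | down) = 3/4; P(down | down) = 3/4.
P = 3/4 × 3/4 × 3/4 = 27/64.

27/64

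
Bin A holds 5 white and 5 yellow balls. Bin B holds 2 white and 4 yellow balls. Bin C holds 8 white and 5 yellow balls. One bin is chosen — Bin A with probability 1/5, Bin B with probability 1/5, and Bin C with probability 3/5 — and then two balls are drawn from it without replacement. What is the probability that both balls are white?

799/2925

From Bin A: P(both white) = (5/10)(4/9) = 2/9.
From Bin B: P(both white) = (2/6)(1/5) = 1/15.
From Bin C: P(both white) = (8/13)(7/12) = 14/39.
Total probability = (1/5)(2/9) + (1/5)(1/15) + (3/5)(14/39) = 799/2925.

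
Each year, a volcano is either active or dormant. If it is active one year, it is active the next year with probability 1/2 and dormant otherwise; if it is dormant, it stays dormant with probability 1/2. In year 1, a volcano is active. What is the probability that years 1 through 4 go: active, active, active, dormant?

Year 1 is given. For each transition, use the conditional probability from the current state:
P(active | active) = 1/2; P(active | active) = 1/2; P(dormant | active) = 1/2.
P = 1/2 × 1/2 × 1/2 = 1/8.

1/8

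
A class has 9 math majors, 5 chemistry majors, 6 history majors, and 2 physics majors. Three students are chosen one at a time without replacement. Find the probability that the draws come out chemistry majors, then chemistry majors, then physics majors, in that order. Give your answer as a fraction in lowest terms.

1/231

Multiply the probability of each draw given the previous ones:
P = 5/22 × 4/21 × 2/20 = 40/9240 = 1/231.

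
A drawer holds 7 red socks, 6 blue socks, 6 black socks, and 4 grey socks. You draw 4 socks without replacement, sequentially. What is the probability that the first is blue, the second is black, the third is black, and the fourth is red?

Each draw changes the counts, so multiply the conditional probabilities along the sequence:
P = 6/23 × 6/22 × 5/21 × 7/20 = 1260/212520 = 3/506.

3/506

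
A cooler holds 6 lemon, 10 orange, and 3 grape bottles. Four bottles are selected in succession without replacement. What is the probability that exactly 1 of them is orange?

One ordering (orange drawn first) has probability 10/19 × 9/18 × 8/17 × 7/16 = 5040/93024 = 35/646.
There are C(4,1) = 4 such orderings, each equally likely, so P = 4 × 35/646 = 70/323.

70/323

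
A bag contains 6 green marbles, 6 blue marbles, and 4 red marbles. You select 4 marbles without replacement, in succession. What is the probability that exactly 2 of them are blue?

One ordering (blue drawn first) has probability 6/16 × 5/15 × 10/14 × 9/13 = 2700/43680 = 45/728.
There are C(4,2) = 6 such orderings, each equally likely, so P = 6 × 45/728 = 135/364.

135/364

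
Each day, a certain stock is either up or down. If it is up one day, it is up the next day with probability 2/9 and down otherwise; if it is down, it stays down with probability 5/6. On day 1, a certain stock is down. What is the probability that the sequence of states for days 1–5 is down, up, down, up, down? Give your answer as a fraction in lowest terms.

Day 1 is given. For each transition, use the conditional probability from the current state:
P(up | down) = 1/6; P(down | up) = 7/9; P(up | down) = 1/6; P(down | up) = 7/9.
P = 1/6 × 7/9 × 1/6 × 7/9 = 49/2916.

49/2916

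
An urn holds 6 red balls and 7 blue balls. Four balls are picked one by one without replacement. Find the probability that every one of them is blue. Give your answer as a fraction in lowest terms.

P(all blue) = 7/13 × 6/12 × 5/11 × 4/10 = 840/17160 = 7/143.

7/143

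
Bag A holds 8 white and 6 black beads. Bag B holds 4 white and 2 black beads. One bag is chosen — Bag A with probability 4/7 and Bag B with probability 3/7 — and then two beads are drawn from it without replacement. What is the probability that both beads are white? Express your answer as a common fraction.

158/455

From Bag A: P(both white) = (8/14)(7/13) = 4/13.
From Bag B: P(both white) = (4/6)(3/5) = 2/5.
Total probability = (4/7)(4/13) + (3/7)(2/5) = 158/455.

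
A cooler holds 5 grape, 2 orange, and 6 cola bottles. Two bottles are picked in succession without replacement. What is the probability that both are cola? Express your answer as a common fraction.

P(every draw is cola) = 6/13 × 5/12 = 30/156 = 5/26.

5/26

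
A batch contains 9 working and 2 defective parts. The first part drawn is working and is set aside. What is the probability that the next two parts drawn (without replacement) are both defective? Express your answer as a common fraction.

After the first draw, 2 of the remaining 10 parts are defective.
P = 2/10 × 1/9 = 2/90 = 1/45.

1/45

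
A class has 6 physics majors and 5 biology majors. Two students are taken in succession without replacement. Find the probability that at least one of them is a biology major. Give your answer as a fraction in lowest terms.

P(no biology majors) = 6/11 × 5/10 = 30/110 = 3/11.
P(at least one) = 1 − 3/11 = 8/11.

8/11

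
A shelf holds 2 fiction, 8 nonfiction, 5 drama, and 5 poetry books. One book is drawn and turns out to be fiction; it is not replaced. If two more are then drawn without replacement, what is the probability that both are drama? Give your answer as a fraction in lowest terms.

With the first book removed, 5 drama remain out of 19.
P = 5/19 × 4/18 = 20/342 = 10/171.

10/171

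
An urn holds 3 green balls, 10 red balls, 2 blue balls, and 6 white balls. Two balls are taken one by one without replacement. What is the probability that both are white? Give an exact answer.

1/14

P = 6/21 × 5/20 = 30/420 = 1/14.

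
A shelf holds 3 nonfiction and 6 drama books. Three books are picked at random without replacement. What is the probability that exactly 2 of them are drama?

One ordering (drama drawn first) has probability 6/9 × 5/8 × 3/7 = 90/504 = 5/28.
There are C(3,2) = 3 such orderings, each equally likely, so P = 3 × 5/28 = 15/28.

15/28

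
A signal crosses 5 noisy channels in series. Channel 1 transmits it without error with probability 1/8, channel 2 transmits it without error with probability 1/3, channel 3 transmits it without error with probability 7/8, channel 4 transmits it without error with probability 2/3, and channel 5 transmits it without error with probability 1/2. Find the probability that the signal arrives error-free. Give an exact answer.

Each stage is reached only if all earlier stages succeed, so
P = 1/8 × 1/3 × 7/8 × 2/3 × 1/2 = 14/1152 = 7/576.

7/576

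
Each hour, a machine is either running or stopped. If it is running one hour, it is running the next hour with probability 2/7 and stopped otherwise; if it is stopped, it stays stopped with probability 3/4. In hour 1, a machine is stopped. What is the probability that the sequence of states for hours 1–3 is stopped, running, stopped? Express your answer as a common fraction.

5/28

Hour 1 is given. For each transition, use the conditional probability from the current state:
P(running | stopped) = 1/4; P(stopped | running) = 5/7.
P = 1/4 × 5/7 = 5/28.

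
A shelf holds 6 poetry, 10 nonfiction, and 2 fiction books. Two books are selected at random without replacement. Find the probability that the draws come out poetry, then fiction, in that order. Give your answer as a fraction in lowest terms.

2/51

Chain rule:
P = 6/18 × 2/17 = 12/306 = 2/51.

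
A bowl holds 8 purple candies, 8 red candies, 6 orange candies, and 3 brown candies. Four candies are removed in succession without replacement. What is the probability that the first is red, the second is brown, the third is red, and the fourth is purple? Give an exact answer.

28/6325

Chain rule:
P = 8/25 × 3/24 × 7/23 × 8/22 = 1344/303600 = 28/6325.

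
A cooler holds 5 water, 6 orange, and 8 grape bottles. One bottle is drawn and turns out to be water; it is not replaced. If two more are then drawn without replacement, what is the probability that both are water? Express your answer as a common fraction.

2/51

After the first draw, 4 of the remaining 18 bottles are water.
P = 4/18 × 3/17 = 12/306 = 2/51.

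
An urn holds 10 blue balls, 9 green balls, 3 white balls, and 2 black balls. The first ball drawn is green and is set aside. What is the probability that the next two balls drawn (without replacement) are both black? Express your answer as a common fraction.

With the first ball removed, 2 black remain out of 23.
P = 2/23 × 1/22 = 2/506 = 1/253.

1/253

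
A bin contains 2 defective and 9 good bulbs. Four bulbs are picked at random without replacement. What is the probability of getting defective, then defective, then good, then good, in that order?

1/55

Chain rule:
P = 2/11 × 1/10 × 9/9 × 8/8 = 144/7920 = 1/55.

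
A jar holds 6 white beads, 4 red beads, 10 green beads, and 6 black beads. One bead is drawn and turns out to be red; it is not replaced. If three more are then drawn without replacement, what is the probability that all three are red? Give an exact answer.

After the first draw, 3 of the remaining 25 beads are red.
P = 3/25 × 2/24 × 1/23 = 6/13800 = 1/2300.

1/2300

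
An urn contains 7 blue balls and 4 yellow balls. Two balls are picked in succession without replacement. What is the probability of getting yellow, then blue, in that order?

Multiply the probability of each draw given the previous ones:
P = 4/11 × 7/10 = 28/110 = 14/55.

14/55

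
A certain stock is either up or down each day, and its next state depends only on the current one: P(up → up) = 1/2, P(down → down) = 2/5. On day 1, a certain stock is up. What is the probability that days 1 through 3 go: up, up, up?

1/4

Day 1 is given. For each transition, use the conditional probability from the current state:
P(up | up) = 1/2; P(up | up) = 1/2.
P = 1/2 × 1/2 = 1/4.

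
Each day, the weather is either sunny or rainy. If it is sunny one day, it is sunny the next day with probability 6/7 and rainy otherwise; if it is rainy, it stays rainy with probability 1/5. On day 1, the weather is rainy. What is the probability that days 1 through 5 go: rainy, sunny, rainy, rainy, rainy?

4/875

Day 1 is given. For each transition, use the conditional probability from the current state:
P(sunny | rainy) = 4/5; P(rainy | sunny) = 1/7; P(rainy | rainy) = 1/5; P(rainy | rainy) = 1/5.
P = 4/5 × 1/7 × 1/5 × 1/5 = 4/875.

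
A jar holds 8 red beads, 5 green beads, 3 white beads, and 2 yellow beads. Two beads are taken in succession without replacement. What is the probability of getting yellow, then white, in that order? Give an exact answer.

Each draw changes the counts, so multiply the conditional probabilities along the sequence:
P = 2/18 × 3/17 = 6/306 = 1/51.

1/51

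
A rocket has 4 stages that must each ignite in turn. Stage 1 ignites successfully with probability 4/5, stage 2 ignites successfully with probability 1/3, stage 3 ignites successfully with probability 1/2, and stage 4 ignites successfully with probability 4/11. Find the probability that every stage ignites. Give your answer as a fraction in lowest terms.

Each stage is reached only if all earlier stages succeed, so
P = 4/5 × 1/3 × 1/2 × 4/11 = 16/330 = 8/165.

8/165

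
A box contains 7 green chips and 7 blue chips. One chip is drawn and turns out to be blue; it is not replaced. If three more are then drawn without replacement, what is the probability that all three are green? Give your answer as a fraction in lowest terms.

35/286

With the first chip removed, 7 green remain out of 13.
P = 7/13 × 6/12 × 5/11 = 210/1716 = 35/286.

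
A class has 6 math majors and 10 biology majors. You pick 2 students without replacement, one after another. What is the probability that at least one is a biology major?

P(no biology majors) = 6/16 × 5/15 = 30/240 = 1/8.
P(at least one) = 1 − 1/8 = 7/8.

7/8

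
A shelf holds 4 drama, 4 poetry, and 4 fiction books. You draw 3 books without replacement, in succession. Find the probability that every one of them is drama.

1/55

P = 4/12 × 3/11 × 2/10 = 24/1320 = 1/55.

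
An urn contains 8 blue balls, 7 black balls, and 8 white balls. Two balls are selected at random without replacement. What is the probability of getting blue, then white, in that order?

Chain rule:
P = 8/23 × 8/22 = 64/506 = 32/253.

32/253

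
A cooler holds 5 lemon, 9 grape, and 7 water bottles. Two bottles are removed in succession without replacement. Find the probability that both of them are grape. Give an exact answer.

P(every draw is grape) = 9/21 × 8/20 = 72/420 = 6/35.

6/35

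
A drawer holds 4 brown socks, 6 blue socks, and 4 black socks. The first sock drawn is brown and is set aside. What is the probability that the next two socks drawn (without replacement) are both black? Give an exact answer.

With the first sock removed, 4 black remain out of 13.
P = 4/13 × 3/12 = 12/156 = 1/13.

1/13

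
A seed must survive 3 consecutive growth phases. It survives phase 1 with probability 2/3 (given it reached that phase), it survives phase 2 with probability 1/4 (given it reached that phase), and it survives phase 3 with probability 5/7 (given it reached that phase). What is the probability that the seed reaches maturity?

5/42

The events are sequential, so multiply the conditional probabilities:
P = 2/3 × 1/4 × 5/7 = 10/84 = 5/42.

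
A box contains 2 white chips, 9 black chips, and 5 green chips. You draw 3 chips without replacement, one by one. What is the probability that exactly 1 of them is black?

One ordering (black drawn first) has probability 9/16 × 7/15 × 6/14 = 378/3360 = 9/80.
There are C(3,1) = 3 such orderings, each equally likely, so P = 3 × 9/80 = 27/80.

27/80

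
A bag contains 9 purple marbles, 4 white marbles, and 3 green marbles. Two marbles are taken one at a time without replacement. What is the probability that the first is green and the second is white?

1/20

Chain rule:
P = 3/16 × 4/15 = 12/240 = 1/20.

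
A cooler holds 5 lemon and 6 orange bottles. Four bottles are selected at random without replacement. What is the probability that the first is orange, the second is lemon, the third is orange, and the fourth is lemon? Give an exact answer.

Multiply the probability of each draw given the previous ones:
P = 6/11 × 5/10 × 5/9 × 4/8 = 600/7920 = 5/66.

5/66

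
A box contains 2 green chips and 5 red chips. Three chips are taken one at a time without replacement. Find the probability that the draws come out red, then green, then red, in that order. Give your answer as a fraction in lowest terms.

4/21

Multiply the probability of each draw given the previous ones:
P = 5/7 × 2/6 × 4/5 = 40/210 = 4/21.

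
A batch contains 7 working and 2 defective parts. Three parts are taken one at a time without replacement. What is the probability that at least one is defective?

7/12

P(no defective) = 7/9 × 6/8 × 5/7 = 210/504 = 5/12.
P(at least one) = 1 − 5/12 = 7/12.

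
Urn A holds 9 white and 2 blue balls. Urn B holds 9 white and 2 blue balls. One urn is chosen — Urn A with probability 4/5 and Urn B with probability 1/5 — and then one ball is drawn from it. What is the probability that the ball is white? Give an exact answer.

From Urn A: P(white) = 9/11.
From Urn B: P(white) = 9/11.
Total probability = (4/5)(9/11) + (1/5)(9/11) = 9/11.

9/11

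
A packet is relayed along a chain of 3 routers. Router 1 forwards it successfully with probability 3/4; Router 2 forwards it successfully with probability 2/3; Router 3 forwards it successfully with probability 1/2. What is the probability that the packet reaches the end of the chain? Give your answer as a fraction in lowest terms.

1/4

Multiplying along the chain,
P = 3/4 × 2/3 × 1/2 = 6/24 = 1/4.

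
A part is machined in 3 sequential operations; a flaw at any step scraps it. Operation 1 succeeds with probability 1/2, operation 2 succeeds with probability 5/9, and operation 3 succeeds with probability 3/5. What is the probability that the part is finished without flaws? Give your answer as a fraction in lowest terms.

Multiplying along the chain,
P = 1/2 × 5/9 × 3/5 = 15/90 = 1/6.

1/6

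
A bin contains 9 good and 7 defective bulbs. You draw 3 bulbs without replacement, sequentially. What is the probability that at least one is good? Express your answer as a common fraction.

P(no good) = 7/16 × 6/15 × 5/14 = 210/3360 = 1/16.
P(at least one) = 1 − 1/16 = 15/16.

15/16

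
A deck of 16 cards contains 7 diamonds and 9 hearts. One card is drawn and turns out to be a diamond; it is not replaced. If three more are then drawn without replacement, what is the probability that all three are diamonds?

4/91

With the first card removed, 6 diamonds remain out of 15.
P = 6/15 × 5/14 × 4/13 = 120/2730 = 4/91.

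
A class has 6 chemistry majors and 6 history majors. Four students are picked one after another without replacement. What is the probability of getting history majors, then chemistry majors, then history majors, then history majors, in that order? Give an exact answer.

2/33

Chain rule:
P = 6/12 × 6/11 × 5/10 × 4/9 = 720/11880 = 2/33.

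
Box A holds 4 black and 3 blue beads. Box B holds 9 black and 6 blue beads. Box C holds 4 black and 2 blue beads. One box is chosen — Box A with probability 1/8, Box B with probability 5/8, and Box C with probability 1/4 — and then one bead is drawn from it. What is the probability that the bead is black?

From Box A: P(black) = 4/7.
From Box B: P(black) = 9/15.
From Box C: P(black) = 4/6.
Total probability = (1/8)(4/7) + (5/8)(9/15) + (1/4)(4/6) = 103/168.

103/168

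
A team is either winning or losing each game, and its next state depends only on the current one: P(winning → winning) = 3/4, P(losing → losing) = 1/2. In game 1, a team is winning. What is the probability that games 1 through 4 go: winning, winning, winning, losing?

Game 1 is given. For each transition, use the conditional probability from the current state:
P(winning | winning) = 3/4; P(winning | winning) = 3/4; P(losing | winning) = 1/4.
P = 3/4 × 3/4 × 1/4 = 9/64.

9/64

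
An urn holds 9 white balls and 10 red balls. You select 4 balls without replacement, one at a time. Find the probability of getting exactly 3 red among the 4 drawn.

90/323

One ordering (red drawn first) has probability 10/19 × 9/18 × 8/17 × 9/16 = 6480/93024 = 45/646.
There are C(4,3) = 4 such orderings, each equally likely, so P = 4 × 45/646 = 90/323.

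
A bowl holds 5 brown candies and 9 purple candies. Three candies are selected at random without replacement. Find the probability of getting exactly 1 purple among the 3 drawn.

One ordering (purple drawn first) has probability 9/14 × 5/13 × 4/12 = 180/2184 = 15/182.
There are C(3,1) = 3 such orderings, each equally likely, so P = 3 × 15/182 = 45/182.

45/182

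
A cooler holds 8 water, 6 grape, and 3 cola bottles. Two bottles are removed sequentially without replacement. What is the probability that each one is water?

7/34

P = 8/17 × 7/16 = 56/272 = 7/34.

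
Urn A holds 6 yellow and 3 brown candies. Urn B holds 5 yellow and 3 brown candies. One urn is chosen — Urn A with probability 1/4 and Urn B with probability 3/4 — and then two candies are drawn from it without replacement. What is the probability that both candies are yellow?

125/336

From Urn A: P(both yellow) = (6/9)(5/8) = 5/12.
From Urn B: P(both yellow) = (5/8)(4/7) = 5/14.
Total probability = (1/4)(5/12) + (3/4)(5/14) = 125/336.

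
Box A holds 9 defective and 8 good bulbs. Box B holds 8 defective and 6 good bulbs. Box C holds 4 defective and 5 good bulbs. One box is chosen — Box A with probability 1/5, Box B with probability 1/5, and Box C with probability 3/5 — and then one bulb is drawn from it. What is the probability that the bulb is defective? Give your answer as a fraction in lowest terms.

869/1785

From Box A: P(defective) = 9/17.
From Box B: P(defective) = 8/14.
From Box C: P(defective) = 4/9.
Total probability = (1/5)(9/17) + (1/5)(8/14) + (3/5)(4/9) = 869/1785.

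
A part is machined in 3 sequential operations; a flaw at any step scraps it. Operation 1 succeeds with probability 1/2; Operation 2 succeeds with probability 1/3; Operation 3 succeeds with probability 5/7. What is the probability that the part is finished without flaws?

5/42

The events are sequential, so multiply the conditional probabilities:
P = 1/2 × 1/3 × 5/7 = 5/42.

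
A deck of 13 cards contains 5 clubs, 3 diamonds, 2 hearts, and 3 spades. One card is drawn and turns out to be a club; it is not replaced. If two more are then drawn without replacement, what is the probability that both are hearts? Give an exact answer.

1/66

With the first card removed, 2 hearts remain out of 12.
P = 2/12 × 1/11 = 2/132 = 1/66.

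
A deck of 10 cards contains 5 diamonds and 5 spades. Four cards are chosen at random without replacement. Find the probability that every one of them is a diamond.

P(every draw is a diamond) = 5/10 × 4/9 × 3/8 × 2/7 = 120/5040 = 1/42.

1/42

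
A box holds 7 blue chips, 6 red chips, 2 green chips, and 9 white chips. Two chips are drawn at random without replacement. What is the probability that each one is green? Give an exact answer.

P(every draw is green) = 2/24 × 1/23 = 2/552 = 1/276.

1/276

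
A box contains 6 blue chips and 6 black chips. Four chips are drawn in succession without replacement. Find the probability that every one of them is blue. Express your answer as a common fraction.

1/33

P(all blue) = 6/12 × 5/11 × 4/10 × 3/9 = 360/11880 = 1/33.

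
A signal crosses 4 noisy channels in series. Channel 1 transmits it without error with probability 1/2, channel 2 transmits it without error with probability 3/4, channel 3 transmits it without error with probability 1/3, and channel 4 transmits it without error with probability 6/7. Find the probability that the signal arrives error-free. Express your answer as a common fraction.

3/28

The events are sequential, so multiply the conditional probabilities:
P = 1/2 × 3/4 × 1/3 × 6/7 = 18/168 = 3/28.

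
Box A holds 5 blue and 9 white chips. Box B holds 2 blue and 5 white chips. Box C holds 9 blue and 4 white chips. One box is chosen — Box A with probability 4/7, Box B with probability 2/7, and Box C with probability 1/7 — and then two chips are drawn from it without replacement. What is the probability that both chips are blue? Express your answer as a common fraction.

From Box A: P(both blue) = (5/14)(4/13) = 10/91.
From Box B: P(both blue) = (2/7)(1/6) = 1/21.
From Box C: P(both blue) = (9/13)(8/12) = 6/13.
Total probability = (4/7)(10/91) + (2/7)(1/21) + (1/7)(6/13) = 272/1911.

272/1911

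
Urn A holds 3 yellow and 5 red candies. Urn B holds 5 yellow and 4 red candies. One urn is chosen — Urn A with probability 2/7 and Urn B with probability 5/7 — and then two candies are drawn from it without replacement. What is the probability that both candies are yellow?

101/441

From Urn A: P(both yellow) = (3/8)(2/7) = 3/28.
From Urn B: P(both yellow) = (5/9)(4/8) = 5/18.
Total probability = (2/7)(3/28) + (5/7)(5/18) = 101/441.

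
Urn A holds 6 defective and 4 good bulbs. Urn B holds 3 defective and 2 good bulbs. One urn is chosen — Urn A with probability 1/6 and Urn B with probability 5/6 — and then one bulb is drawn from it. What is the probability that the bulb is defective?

3/5

From Urn A: P(defective) = 6/10.
From Urn B: P(defective) = 3/5.
Total probability = (1/6)(6/10) + (5/6)(3/5) = 3/5.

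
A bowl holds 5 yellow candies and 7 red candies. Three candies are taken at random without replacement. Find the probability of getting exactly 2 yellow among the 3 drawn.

7/22

One ordering (yellow drawn first) has probability 5/12 × 4/11 × 7/10 = 140/1320 = 7/66.
There are C(3,2) = 3 such orderings, each equally likely, so P = 3 × 7/66 = 7/22.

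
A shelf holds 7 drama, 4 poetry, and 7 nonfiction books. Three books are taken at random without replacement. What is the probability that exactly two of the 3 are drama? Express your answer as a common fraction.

One ordering (drama drawn first) has probability 7/18 × 6/17 × 11/16 = 462/4896 = 77/816.
There are C(3,2) = 3 such orderings, each equally likely, so P = 3 × 77/816 = 77/272.

77/272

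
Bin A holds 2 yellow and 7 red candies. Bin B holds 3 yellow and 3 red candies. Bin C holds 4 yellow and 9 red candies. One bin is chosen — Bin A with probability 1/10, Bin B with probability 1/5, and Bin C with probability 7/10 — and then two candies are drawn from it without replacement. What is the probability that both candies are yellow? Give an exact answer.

2261/23400

From Bin A: P(both yellow) = (2/9)(1/8) = 1/36.
From Bin B: P(both yellow) = (3/6)(2/5) = 1/5.
From Bin C: P(both yellow) = (4/13)(3/12) = 1/13.
Total probability = (1/10)(1/36) + (1/5)(1/5) + (7/10)(1/13) = 2261/23400.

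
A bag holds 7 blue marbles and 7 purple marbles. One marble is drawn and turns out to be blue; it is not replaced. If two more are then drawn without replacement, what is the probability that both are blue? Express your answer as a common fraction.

5/26

With the first marble removed, 6 blue remain out of 13.
P = 6/13 × 5/12 = 30/156 = 5/26.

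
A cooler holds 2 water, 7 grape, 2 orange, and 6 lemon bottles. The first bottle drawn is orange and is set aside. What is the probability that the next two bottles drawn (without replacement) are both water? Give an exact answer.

After the first draw, 2 of the remaining 16 bottles are water.
P = 2/16 × 1/15 = 2/240 = 1/120.

1/120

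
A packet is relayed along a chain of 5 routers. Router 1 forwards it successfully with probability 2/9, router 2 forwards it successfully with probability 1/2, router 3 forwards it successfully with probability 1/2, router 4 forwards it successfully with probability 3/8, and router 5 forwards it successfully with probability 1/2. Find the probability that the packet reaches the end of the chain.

1/96

The events are sequential, so multiply the conditional probabilities:
P = 2/9 × 1/2 × 1/2 × 3/8 × 1/2 = 6/576 = 1/96.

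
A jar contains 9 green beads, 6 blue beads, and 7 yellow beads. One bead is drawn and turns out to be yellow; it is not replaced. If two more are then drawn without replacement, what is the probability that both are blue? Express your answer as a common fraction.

With the first bead removed, 6 blue remain out of 21.
P = 6/21 × 5/20 = 30/420 = 1/14.

1/14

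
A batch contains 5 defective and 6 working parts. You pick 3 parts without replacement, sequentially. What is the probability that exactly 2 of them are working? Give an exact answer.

5/11

One ordering (working drawn first) has probability 6/11 × 5/10 × 5/9 = 150/990 = 5/33.
There are C(3,2) = 3 such orderings, each equally likely, so P = 3 × 5/33 = 5/11.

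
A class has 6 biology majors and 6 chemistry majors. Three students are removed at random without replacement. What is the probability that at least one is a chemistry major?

P(no chemistry majors) = 6/12 × 5/11 × 4/10 = 120/1320 = 1/11.
P(at least one) = 1 − 1/11 = 10/11.

10/11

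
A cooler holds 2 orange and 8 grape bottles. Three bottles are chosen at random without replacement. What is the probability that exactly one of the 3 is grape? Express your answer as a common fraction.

1/15

One ordering (grape drawn first) has probability 8/10 × 2/9 × 1/8 = 16/720 = 1/45.
There are C(3,1) = 3 such orderings, each equally likely, so P = 3 × 1/45 = 1/15.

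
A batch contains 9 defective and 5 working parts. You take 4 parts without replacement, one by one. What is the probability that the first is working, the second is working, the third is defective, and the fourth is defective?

60/1001

Chain rule:
P = 5/14 × 4/13 × 9/12 × 8/11 = 1440/24024 = 60/1001.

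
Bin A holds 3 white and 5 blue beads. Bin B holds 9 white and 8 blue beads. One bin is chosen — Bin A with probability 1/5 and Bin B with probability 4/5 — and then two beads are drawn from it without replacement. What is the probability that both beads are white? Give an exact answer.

111/476

From Bin A: P(both white) = (3/8)(2/7) = 3/28.
From Bin B: P(both white) = (9/17)(8/16) = 9/34.
Total probability = (1/5)(3/28) + (4/5)(9/34) = 111/476.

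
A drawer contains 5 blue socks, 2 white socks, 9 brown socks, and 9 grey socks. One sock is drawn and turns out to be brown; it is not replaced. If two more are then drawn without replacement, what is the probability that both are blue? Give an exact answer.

After the first draw, 5 of the remaining 24 socks are blue.
P = 5/24 × 4/23 = 20/552 = 5/138.

5/138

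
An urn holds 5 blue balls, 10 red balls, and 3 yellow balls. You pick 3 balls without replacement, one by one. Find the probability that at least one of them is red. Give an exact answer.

P(no red) = 8/18 × 7/17 × 6/16 = 336/4896 = 7/102.
P(at least one) = 1 − 7/102 = 95/102.

95/102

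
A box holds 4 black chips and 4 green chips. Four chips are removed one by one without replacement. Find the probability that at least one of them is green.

69/70

P(no green) = 4/8 × 3/7 × 2/6 × 1/5 = 24/1680 = 1/70.
P(at least one) = 1 − 1/70 = 69/70.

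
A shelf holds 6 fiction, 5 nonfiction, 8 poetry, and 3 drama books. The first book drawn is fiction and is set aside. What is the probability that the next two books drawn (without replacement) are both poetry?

After the first draw, 8 of the remaining 21 books are poetry.
P = 8/21 × 7/20 = 56/420 = 2/15.

2/15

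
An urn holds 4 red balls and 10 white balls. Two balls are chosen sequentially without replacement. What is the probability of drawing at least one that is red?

46/91

P(no red) = 10/14 × 9/13 = 90/182 = 45/91.
P(at least one) = 1 − 45/91 = 46/91.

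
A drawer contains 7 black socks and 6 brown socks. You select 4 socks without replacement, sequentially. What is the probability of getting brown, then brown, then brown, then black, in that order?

Multiply the probability of each draw given the previous ones:
P = 6/13 × 5/12 × 4/11 × 7/10 = 840/17160 = 7/143.

7/143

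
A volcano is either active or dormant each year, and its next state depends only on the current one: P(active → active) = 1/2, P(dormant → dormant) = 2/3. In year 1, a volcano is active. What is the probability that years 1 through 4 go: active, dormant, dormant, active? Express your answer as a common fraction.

Year 1 is given. For each transition, use the conditional probability from the current state:
P(dormant | active) = 1/2; P(dormant | dormant) = 2/3; P(active | dormant) = 1/3.
P = 1/2 × 2/3 × 1/3 = 2/18 = 1/9.

1/9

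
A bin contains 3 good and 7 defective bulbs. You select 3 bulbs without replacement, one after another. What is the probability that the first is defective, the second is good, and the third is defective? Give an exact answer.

Multiply the probability of each draw given the previous ones:
P = 7/10 × 3/9 × 6/8 = 126/720 = 7/40.

7/40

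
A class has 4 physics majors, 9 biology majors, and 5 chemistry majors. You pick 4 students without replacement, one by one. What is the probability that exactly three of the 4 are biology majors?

One ordering (biology majors drawn first) has probability 9/18 × 8/17 × 7/16 × 9/15 = 4536/73440 = 21/340.
There are C(4,3) = 4 such orderings, each equally likely, so P = 4 × 21/340 = 21/85.

21/85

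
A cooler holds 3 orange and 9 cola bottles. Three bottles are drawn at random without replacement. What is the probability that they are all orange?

1/220

P = 3/12 × 2/11 × 1/10 = 6/1320 = 1/220.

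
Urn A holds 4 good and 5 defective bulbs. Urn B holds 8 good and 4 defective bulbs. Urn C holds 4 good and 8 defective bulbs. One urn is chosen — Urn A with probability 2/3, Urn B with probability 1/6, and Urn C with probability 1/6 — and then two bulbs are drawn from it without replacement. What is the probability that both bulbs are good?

From Urn A: P(both good) = (4/9)(3/8) = 1/6.
From Urn B: P(both good) = (8/12)(7/11) = 14/33.
From Urn C: P(both good) = (4/12)(3/11) = 1/11.
Total probability = (2/3)(1/6) + (1/6)(14/33) + (1/6)(1/11) = 13/66.

13/66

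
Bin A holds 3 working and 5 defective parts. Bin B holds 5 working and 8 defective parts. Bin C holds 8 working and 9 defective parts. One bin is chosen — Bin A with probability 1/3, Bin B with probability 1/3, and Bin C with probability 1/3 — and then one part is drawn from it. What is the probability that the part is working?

725/1768

From Bin A: P(working) = 3/8.
From Bin B: P(working) = 5/13.
From Bin C: P(working) = 8/17.
Total probability = (1/3)(3/8) + (1/3)(5/13) + (1/3)(8/17) = 725/1768.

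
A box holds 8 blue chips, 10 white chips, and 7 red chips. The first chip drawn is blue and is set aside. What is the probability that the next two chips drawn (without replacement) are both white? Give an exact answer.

15/92

After the first draw, 10 of the remaining 24 chips are white.
P = 10/24 × 9/23 = 90/552 = 15/92.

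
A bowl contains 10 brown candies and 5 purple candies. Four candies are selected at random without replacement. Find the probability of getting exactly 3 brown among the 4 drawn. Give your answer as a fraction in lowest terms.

One ordering (brown drawn first) has probability 10/15 × 9/14 × 8/13 × 5/12 = 3600/32760 = 10/91.
There are C(4,3) = 4 such orderings, each equally likely, so P = 4 × 10/91 = 40/91.

40/91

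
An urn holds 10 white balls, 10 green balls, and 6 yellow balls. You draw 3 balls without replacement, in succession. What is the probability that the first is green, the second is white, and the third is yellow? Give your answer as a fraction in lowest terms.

Each draw changes the counts, so multiply the conditional probabilities along the sequence:
P = 10/26 × 10/25 × 6/24 = 600/15600 = 1/26.

1/26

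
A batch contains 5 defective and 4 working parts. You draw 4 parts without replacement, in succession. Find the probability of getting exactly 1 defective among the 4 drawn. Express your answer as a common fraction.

10/63

One ordering (defective drawn first) has probability 5/9 × 4/8 × 3/7 × 2/6 = 120/3024 = 5/126.
There are C(4,1) = 4 such orderings, each equally likely, so P = 4 × 5/126 = 10/63.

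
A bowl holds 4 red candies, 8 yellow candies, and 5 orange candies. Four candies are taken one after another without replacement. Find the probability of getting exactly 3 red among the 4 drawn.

13/595

One ordering (red drawn first) has probability 4/17 × 3/16 × 2/15 × 13/14 = 312/57120 = 13/2380.
There are C(4,3) = 4 such orderings, each equally likely, so P = 4 × 13/2380 = 13/595.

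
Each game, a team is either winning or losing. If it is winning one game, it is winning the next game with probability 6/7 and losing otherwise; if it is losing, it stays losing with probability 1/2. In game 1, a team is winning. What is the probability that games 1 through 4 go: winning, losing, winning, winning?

3/49

Game 1 is given. For each transition, use the conditional probability from the current state:
P(losing | winning) = 1/7; P(winning | losing) = 1/2; P(winning | winning) = 6/7.
P = 1/7 × 1/2 × 6/7 = 6/98 = 3/49.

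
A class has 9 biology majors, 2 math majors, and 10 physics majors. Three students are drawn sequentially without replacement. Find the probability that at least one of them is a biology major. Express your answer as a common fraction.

111/133

P(no biology majors) = 12/21 × 11/20 × 10/19 = 1320/7980 = 22/133.
P(at least one) = 1 − 22/133 = 111/133.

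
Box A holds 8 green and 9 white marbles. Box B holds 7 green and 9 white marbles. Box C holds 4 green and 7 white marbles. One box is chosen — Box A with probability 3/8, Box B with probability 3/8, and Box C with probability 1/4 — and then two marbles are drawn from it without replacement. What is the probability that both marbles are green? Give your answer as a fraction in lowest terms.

10179/59840

From Box A: P(both green) = (8/17)(7/16) = 7/34.
From Box B: P(both green) = (7/16)(6/15) = 7/40.
From Box C: P(both green) = (4/11)(3/10) = 6/55.
Total probability = (3/8)(7/34) + (3/8)(7/40) + (1/4)(6/55) = 10179/59840.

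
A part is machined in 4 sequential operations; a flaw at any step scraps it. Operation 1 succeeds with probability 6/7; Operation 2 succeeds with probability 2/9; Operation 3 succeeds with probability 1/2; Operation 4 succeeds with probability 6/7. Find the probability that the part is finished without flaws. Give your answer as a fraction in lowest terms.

4/49

Each stage is reached only if all earlier stages succeed, so
P = 6/7 × 2/9 × 1/2 × 6/7 = 72/882 = 4/49.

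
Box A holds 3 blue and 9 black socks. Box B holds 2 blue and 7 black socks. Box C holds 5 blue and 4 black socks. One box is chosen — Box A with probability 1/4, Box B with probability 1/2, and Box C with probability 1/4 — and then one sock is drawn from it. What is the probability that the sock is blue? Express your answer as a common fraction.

5/16

From Box A: P(blue) = 3/12.
From Box B: P(blue) = 2/9.
From Box C: P(blue) = 5/9.
Total probability = (1/4)(3/12) + (1/2)(2/9) + (1/4)(5/9) = 5/16.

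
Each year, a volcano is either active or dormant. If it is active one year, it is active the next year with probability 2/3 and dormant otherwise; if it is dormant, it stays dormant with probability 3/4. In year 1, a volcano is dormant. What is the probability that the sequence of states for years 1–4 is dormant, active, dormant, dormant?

1/16

Year 1 is given. For each transition, use the conditional probability from the current state:
P(active | dormant) = 1/4; P(dormant | active) = 1/3; P(dormant | dormant) = 3/4.
P = 1/4 × 1/3 × 3/4 = 3/48 = 1/16.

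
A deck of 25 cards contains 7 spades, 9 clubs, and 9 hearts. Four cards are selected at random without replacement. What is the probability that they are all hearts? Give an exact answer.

P(all hearts) = 9/25 × 8/24 × 7/23 × 6/22 = 3024/303600 = 63/6325.

63/6325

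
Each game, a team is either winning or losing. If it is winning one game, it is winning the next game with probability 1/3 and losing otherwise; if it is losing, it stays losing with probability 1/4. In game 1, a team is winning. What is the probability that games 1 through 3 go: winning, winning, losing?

Game 1 is given. For each transition, use the conditional probability from the current state:
P(winning | winning) = 1/3; P(losing | winning) = 2/3.
P = 1/3 × 2/3 = 2/9.

2/9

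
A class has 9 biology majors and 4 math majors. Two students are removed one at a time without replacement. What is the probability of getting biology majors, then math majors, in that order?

3/13

Multiply the probability of each draw given the previous ones:
P = 9/13 × 4/12 = 36/156 = 3/13.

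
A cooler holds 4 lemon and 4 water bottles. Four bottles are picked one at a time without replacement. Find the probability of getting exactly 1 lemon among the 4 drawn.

One ordering (lemon drawn first) has probability 4/8 × 4/7 × 3/6 × 2/5 = 96/1680 = 2/35.
There are C(4,1) = 4 such orderings, each equally likely, so P = 4 × 2/35 = 8/35.

8/35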